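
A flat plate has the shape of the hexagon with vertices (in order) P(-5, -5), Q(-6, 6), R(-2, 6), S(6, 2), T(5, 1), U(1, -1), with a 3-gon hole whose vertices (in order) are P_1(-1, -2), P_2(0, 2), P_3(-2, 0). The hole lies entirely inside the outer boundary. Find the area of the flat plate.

Outer boundary:
Apply the surveyor's formula: 2A = Σ (x_i·y_{i+1} − x_{i+1}·y_i), indices taken mod 6.
Σ = (-60) + (-24) + (-40) + (-4) + (-6) + (-10) = -144
Area = |Σ|/2 = 72.
Hole:
Apply the shoelace formula: 2A = Σ (x_i·y_{i+1} − x_{i+1}·y_i), indices taken mod 3.
Σ = (-2) + (4) + (4) = 6
Area = |Σ|/2 = 3.
Net area = 72 − 3 = 69.

69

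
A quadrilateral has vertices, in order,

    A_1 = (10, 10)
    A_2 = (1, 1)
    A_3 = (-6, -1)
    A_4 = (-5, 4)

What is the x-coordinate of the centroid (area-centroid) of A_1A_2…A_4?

Apply the surveyor's formula. First the cross-terms c_i = x_i·y_{i+1} − x_{i+1}·y_i:
  0, 5, -29, -90  ⇒  2A = -114, A = -57.
Then Σ (x_i + x_{i+1})·c_i = -156, so x̄ = -156 / (6·(-57)) = 26/57.

26/57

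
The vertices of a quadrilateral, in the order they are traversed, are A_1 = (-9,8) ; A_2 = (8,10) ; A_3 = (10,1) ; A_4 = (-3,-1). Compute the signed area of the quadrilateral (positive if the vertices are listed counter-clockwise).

Σ = (-154) + (-92) + (-7) + (-33) = -286
Signed area = Σ/2 = -143 (negative ⇒ clockwise traversal).

-143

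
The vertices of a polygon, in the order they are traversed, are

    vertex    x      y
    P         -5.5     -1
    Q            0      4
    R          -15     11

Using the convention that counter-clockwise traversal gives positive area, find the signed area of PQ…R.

Apply the shoelace (surveyor's) formula: 2A = Σ (x_i·y_{i+1} − x_{i+1}·y_i), indices taken mod 3.
Cross-terms: -22, 60, 75.5  ⇒  Σ = 113.5
Signed area = Σ/2 = 56.75 (positive ⇒ counter-clockwise traversal).

56.75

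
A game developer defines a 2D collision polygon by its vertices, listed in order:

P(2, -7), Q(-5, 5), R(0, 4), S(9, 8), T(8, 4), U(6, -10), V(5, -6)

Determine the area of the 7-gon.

Apply the shoelace formula: 2A = Σ (x_i·y_{i+1} − x_{i+1}·y_i), indices taken mod 7.
P→Q: (2)(5) − (-5)(-7) = -25
Q→R: (-5)(4) − (0)(5) = -20
R→S: (0)(8) − (9)(4) = -36
S→T: (9)(4) − (8)(8) = -28
T→U: (8)(-10) − (6)(4) = -104
U→V: (6)(-6) − (5)(-10) = 14
V→P: (5)(-7) − (2)(-6) = -23
Σ = -222
Area = |Σ|/2 = 111.

111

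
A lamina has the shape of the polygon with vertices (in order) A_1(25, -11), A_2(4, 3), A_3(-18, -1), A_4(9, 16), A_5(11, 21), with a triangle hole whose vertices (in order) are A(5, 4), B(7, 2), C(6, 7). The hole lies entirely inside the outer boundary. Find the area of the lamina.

367.5

Outer boundary:
Apply the surveyor's formula: 2A = Σ (x_i·y_{i+1} − x_{i+1}·y_i), indices taken mod 5.
Σ = (119) + (50) + (-279) + (13) + (-646) = -743
Area = |Σ|/2 = 371.5.
Hole:
Apply the shoelace formula: 2A = Σ (x_i·y_{i+1} − x_{i+1}·y_i), indices taken mod 3.
A→B: (5)(2) − (7)(4) = -18
B→C: (7)(7) − (6)(2) = 37
C→A: (6)(4) − (5)(7) = -11
Σ = 8
Area = |Σ|/2 = 4.
Net area = 371.5 − 4 = 367.5.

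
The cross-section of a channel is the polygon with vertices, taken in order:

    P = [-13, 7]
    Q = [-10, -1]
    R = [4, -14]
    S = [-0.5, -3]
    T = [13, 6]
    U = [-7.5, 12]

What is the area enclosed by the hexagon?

274.25

Apply the shoelace (surveyor's) formula: 2A = Σ (x_i·y_{i+1} − x_{i+1}·y_i), indices taken mod 6.
P→Q: (-13)(-1) − (-10)(7) = 83
Q→R: (-10)(-14) − (4)(-1) = 144
R→S: (4)(-3) − (-0.5)(-14) = -19
S→T: (-0.5)(6) − (13)(-3) = 36
T→U: (13)(12) − (-7.5)(6) = 201
U→P: (-7.5)(7) − (-13)(12) = 103.5
Σ = 548.5
Area = |Σ|/2 = 274.25.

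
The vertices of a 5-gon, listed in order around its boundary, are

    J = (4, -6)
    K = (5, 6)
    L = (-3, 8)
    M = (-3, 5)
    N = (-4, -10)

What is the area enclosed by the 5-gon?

Cross-terms: 54, 58, 9, 50, 64  ⇒  Σ = 235
Area = |Σ|/2 = 117.5.

117.5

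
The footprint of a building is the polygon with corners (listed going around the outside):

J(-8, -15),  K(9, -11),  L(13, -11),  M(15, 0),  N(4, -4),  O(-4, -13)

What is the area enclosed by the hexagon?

Apply the shoelace (surveyor's) formula: 2A = Σ (x_i·y_{i+1} − x_{i+1}·y_i), indices taken mod 6.
Σ = (223) + (44) + (165) + (-60) + (-68) + (-44) = 260
Area = |Σ|/2 = 130.

130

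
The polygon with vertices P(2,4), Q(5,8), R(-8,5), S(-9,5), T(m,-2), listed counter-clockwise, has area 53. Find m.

6

The doubled signed area Σ (x_i y_{i+1} − x_{i+1} y_i) is linear in m.
With m=0 it equals 112; the coefficient of m is -1 (from the two edges through T).
So -1·m + 112 = 2·53 = 106 ⇒ m = 6.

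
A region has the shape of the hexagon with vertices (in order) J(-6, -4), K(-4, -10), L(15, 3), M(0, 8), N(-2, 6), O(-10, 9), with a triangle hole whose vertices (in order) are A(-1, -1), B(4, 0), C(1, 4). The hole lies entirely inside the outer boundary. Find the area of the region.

215.5

Outer boundary:
Apply the shoelace (surveyor's) formula: 2A = Σ (x_i·y_{i+1} − x_{i+1}·y_i), indices taken mod 6.
Cross-terms: 44, 138, 120, 16, 42, 94  ⇒  Σ = 454
Area = |Σ|/2 = 227.
Hole:
Apply Gauss's area formula: 2A = Σ (x_i·y_{i+1} − x_{i+1}·y_i), indices taken mod 3.
Cross-terms: 4, 16, 3  ⇒  Σ = 23
Area = |Σ|/2 = 11.5.
Net area = 227 − 11.5 = 215.5.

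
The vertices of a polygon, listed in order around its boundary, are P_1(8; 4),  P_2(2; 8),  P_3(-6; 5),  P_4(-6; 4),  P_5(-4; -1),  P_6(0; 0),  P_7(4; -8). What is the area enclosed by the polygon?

111

Cross-terms: 56, 58, 6, 22, 0, 0, 80  ⇒  Σ = 222
Area = |Σ|/2 = 111.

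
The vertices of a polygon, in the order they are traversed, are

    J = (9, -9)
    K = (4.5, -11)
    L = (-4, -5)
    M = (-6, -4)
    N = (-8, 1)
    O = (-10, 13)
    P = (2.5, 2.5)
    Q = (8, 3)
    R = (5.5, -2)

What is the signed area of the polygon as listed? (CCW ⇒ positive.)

Cross-terms: -58.5, -66.5, -14, -38, -94, -57.5, -12.5, -32.5, -31.5  ⇒  Σ = -405
Signed area = Σ/2 = -202.5 (negative ⇒ clockwise traversal).

-202.5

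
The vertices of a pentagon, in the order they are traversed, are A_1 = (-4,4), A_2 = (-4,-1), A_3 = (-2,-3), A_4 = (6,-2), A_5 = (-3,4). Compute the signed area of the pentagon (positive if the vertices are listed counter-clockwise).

37

A_1→A_2: (-4)(-1) − (-4)(4) = 20
A_2→A_3: (-4)(-3) − (-2)(-1) = 10
A_3→A_4: (-2)(-2) − (6)(-3) = 22
A_4→A_5: (6)(4) − (-3)(-2) = 18
A_5→A_1: (-3)(4) − (-4)(4) = 4
Σ = 74
Signed area = Σ/2 = 37 (positive ⇒ counter-clockwise traversal).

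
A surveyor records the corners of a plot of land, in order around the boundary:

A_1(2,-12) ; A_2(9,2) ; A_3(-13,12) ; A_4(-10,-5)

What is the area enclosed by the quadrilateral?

Cross-terms: 112, 134, 185, 130  ⇒  Σ = 561
Area = |Σ|/2 = 280.5.

280.5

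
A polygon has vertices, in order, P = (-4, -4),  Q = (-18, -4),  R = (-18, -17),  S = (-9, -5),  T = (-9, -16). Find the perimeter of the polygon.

|PQ| = √((-14)² + (0)²) = √196 = 14
|QR| = √((0)² + (-13)²) = √169 = 13
|RS| = √((9)² + (12)²) = √225 = 15
|ST| = √((0)² + (-11)²) = √121 = 11
|TP| = √((5)² + (12)²) = √169 = 13
Perimeter = 14 + 13 + 15 + 11 + 13 = 66.

66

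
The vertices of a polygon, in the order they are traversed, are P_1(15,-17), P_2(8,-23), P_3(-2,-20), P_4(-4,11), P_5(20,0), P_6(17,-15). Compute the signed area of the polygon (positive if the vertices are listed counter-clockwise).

-550.5

Apply the surveyor's formula: 2A = Σ (x_i·y_{i+1} − x_{i+1}·y_i), indices taken mod 6.
P_1→P_2: (15)(-23) − (8)(-17) = -209
P_2→P_3: (8)(-20) − (-2)(-23) = -206
P_3→P_4: (-2)(11) − (-4)(-20) = -102
P_4→P_5: (-4)(0) − (20)(11) = -220
P_5→P_6: (20)(-15) − (17)(0) = -300
P_6→P_1: (17)(-17) − (15)(-15) = -64
Σ = -1101
Signed area = Σ/2 = -550.5 (negative ⇒ clockwise traversal).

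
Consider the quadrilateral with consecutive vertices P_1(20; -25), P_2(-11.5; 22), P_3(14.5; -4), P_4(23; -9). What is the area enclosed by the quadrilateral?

P_1→P_2: (20)(22) − (-11.5)(-25) = 152.5
P_2→P_3: (-11.5)(-4) − (14.5)(22) = -273
P_3→P_4: (14.5)(-9) − (23)(-4) = -38.5
P_4→P_1: (23)(-25) − (20)(-9) = -395
Σ = -554
Area = |Σ|/2 = 277.

277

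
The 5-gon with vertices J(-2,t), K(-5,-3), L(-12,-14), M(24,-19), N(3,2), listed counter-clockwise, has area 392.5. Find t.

The doubled signed area Σ (x_i y_{i+1} − x_{i+1} y_i) is linear in t.
With t=0 it equals 713; the coefficient of t is 8 (from the two edges through J).
So 8·t + 713 = 2·392.5 = 785 ⇒ t = 9.

9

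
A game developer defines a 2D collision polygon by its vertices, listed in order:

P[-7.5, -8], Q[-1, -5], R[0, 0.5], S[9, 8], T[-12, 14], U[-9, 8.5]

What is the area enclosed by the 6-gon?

203.125

Apply the shoelace formula: 2A = Σ (x_i·y_{i+1} − x_{i+1}·y_i), indices taken mod 6.
Cross-terms: 29.5, -0.5, -4.5, 222, 24, 135.75  ⇒  Σ = 406.25
Area = |Σ|/2 = 203.125.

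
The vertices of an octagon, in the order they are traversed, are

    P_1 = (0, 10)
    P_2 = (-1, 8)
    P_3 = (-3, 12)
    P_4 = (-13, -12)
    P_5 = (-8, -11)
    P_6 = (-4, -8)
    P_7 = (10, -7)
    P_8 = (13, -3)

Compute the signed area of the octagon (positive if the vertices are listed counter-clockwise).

290

Apply the surveyor's formula: 2A = Σ (x_i·y_{i+1} − x_{i+1}·y_i), indices taken mod 8.
Σ = (10) + (12) + (192) + (47) + (20) + (108) + (61) + (130) = 580
Signed area = Σ/2 = 290 (positive ⇒ counter-clockwise traversal).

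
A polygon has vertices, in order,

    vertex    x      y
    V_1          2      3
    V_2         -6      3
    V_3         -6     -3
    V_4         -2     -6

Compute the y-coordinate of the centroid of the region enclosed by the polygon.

Apply the surveyor's formula. First the cross-terms c_i = x_i·y_{i+1} − x_{i+1}·y_i:
  24, 36, 30, 6  ⇒  2A = 96, A = 48.
Then Σ (y_i + y_{i+1})·c_i = -144, so ȳ = -144 / (6·48) = -0.5.

-0.5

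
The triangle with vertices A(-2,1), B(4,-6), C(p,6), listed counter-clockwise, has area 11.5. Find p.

The doubled signed area Σ (x_i y_{i+1} − x_{i+1} y_i) is linear in p.
With p=0 it equals 44; the coefficient of p is 7 (from the two edges through C).
So 7·p + 44 = 2·11.5 = 23 ⇒ p = -3.

-3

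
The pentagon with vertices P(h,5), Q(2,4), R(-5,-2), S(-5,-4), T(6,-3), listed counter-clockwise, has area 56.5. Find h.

The doubled signed area Σ (x_i y_{i+1} − x_{i+1} y_i) is linear in h.
With h=0 it equals 85; the coefficient of h is 7 (from the two edges through P).
So 7·h + 85 = 2·56.5 = 113 ⇒ h = 4.

4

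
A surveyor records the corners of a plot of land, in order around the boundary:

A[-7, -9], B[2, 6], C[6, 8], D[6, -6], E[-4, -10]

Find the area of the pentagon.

Σ = (-24) + (-20) + (-84) + (-84) + (-34) = -246
Area = |Σ|/2 = 123.

123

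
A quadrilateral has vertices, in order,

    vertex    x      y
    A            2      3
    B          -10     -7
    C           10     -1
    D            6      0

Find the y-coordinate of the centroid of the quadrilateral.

Apply Gauss's area formula. First the cross-terms c_i = x_i·y_{i+1} − x_{i+1}·y_i:
  16, 80, 6, 18  ⇒  2A = 120, A = 60.
Then Σ (y_i + y_{i+1})·c_i = -656, so ȳ = -656 / (6·60) = -82/45.

-82/45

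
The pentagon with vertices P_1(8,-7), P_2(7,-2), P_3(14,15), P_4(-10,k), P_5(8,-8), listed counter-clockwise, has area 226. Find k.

The doubled signed area Σ (x_i y_{i+1} − x_{i+1} y_i) is linear in k.
With k=0 it equals 404; the coefficient of k is 6 (from the two edges through P_4).
So 6·k + 404 = 2·226 = 452 ⇒ k = 8.

8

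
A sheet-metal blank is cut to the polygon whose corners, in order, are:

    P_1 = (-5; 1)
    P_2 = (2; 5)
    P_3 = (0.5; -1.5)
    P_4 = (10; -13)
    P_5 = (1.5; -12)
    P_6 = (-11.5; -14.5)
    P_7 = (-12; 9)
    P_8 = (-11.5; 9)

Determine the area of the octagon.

266.375

Apply the shoelace formula: 2A = Σ (x_i·y_{i+1} − x_{i+1}·y_i), indices taken mod 8.
Cross-terms: -27, -5.5, 8.5, -100.5, -159.75, -277.5, -4.5, 33.5  ⇒  Σ = -532.75
Area = |Σ|/2 = 266.375.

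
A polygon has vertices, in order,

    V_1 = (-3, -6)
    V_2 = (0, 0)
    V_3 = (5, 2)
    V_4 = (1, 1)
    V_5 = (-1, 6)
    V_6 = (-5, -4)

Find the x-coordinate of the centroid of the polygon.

-55/31

Apply the surveyor's formula. First the cross-terms c_i = x_i·y_{i+1} − x_{i+1}·y_i:
  0, 0, 3, 7, 34, 18  ⇒  2A = 62, A = 31.
Then Σ (x_i + x_{i+1})·c_i = -330, so x̄ = -330 / (6·31) = -55/31.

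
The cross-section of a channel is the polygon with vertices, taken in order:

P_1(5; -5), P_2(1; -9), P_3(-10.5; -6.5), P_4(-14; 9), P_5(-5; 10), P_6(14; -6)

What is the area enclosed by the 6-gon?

285.75

Apply the shoelace (surveyor's) formula: 2A = Σ (x_i·y_{i+1} − x_{i+1}·y_i), indices taken mod 6.
Σ = (-40) + (-101) + (-185.5) + (-95) + (-110) + (-40) = -571.5
Area = |Σ|/2 = 285.75.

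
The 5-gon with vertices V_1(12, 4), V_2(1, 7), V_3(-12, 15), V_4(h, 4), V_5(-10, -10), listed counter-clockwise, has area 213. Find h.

-7

The doubled signed area Σ (x_i y_{i+1} − x_{i+1} y_i) is linear in h.
With h=0 it equals 251; the coefficient of h is -25 (from the two edges through V_4).
So -25·h + 251 = 2·213 = 426 ⇒ h = -7.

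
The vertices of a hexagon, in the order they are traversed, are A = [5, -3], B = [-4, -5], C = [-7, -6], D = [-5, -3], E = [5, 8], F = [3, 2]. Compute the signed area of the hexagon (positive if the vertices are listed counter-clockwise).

Cross-terms: -37, -11, -9, -25, -14, -19  ⇒  Σ = -115
Signed area = Σ/2 = -57.5 (negative ⇒ clockwise traversal).

-57.5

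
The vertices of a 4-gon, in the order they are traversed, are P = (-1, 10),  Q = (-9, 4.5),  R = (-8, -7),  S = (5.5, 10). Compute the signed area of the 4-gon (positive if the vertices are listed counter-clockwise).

Apply the shoelace (surveyor's) formula: 2A = Σ (x_i·y_{i+1} − x_{i+1}·y_i), indices taken mod 4.
Σ = (85.5) + (99) + (-41.5) + (65) = 208
Signed area = Σ/2 = 104 (positive ⇒ counter-clockwise traversal).

104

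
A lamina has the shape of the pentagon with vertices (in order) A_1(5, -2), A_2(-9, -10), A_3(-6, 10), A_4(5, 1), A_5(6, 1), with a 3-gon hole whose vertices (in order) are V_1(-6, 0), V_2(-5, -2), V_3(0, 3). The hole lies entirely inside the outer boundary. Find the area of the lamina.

Outer boundary:
Apply the surveyor's formula: 2A = Σ (x_i·y_{i+1} − x_{i+1}·y_i), indices taken mod 5.
Σ = (-68) + (-150) + (-56) + (-1) + (-17) = -292
Area = |Σ|/2 = 146.
Hole:
Apply the shoelace (surveyor's) formula: 2A = Σ (x_i·y_{i+1} − x_{i+1}·y_i), indices taken mod 3.
Σ = (12) + (-15) + (18) = 15
Area = |Σ|/2 = 7.5.
Net area = 146 − 7.5 = 138.5.

138.5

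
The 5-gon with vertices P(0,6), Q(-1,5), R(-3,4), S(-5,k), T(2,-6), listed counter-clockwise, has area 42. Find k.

-1

The doubled signed area Σ (x_i y_{i+1} − x_{i+1} y_i) is linear in k.
With k=0 it equals 79; the coefficient of k is -5 (from the two edges through S).
So -5·k + 79 = 2·42 = 84 ⇒ k = -1.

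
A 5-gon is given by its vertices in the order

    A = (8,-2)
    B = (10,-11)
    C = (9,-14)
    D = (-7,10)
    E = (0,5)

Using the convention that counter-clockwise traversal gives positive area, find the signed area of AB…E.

-96

Σ = (-68) + (-41) + (-8) + (-35) + (-40) = -192
Signed area = Σ/2 = -96 (negative ⇒ clockwise traversal).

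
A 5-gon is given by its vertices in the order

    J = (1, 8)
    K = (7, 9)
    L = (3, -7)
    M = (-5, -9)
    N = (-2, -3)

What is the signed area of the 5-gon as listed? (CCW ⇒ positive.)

Apply the shoelace (surveyor's) formula: 2A = Σ (x_i·y_{i+1} − x_{i+1}·y_i), indices taken mod 5.
Σ = (-47) + (-76) + (-62) + (-3) + (-13) = -201
Signed area = Σ/2 = -100.5 (negative ⇒ clockwise traversal).

-100.5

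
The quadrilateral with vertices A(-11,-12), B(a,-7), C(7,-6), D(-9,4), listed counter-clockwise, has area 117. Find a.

-3

Write out the shoelace sum; only the two edges meeting at B involve a:
2·Area = [((-11)·(-7) − a·(-12)) + (a·(-6) − 7·(-7))] + 126
       = 6·a + 252 = 234
⇒ a = -3.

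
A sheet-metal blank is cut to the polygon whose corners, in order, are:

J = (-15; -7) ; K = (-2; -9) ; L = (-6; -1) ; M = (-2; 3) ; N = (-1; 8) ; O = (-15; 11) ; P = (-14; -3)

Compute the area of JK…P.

198.5

Apply Gauss's area formula: 2A = Σ (x_i·y_{i+1} − x_{i+1}·y_i), indices taken mod 7.
Cross-terms: 121, -52, -20, -13, 109, 199, 53  ⇒  Σ = 397
Area = |Σ|/2 = 198.5.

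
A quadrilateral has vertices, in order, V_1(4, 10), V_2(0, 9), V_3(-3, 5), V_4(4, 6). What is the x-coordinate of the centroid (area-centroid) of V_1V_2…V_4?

Apply Gauss's area formula. First the cross-terms c_i = x_i·y_{i+1} − x_{i+1}·y_i:
  36, 27, -38, 16  ⇒  2A = 41, A = 20.5.
Then Σ (x_i + x_{i+1})·c_i = 153, so x̄ = 153 / (6·20.5) = 51/41.

51/41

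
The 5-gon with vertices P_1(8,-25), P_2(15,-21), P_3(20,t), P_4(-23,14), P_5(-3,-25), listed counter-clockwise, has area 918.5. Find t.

The doubled signed area Σ (x_i y_{i+1} − x_{i+1} y_i) is linear in t.
With t=0 it equals 1799; the coefficient of t is 38 (from the two edges through P_3).
So 38·t + 1799 = 2·918.5 = 1837 ⇒ t = 1.

1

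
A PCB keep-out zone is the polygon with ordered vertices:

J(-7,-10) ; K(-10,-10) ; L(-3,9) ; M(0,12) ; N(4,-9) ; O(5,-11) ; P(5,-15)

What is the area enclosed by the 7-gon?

204

Apply the shoelace formula: 2A = Σ (x_i·y_{i+1} − x_{i+1}·y_i), indices taken mod 7.
Σ = (-30) + (-120) + (-36) + (-48) + (1) + (-20) + (-155) = -408
Area = |Σ|/2 = 204.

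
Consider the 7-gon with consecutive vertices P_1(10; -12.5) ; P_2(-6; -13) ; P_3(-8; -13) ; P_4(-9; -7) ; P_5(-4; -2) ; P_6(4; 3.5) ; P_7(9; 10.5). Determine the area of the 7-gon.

Apply the shoelace (surveyor's) formula: 2A = Σ (x_i·y_{i+1} − x_{i+1}·y_i), indices taken mod 7.
Σ = (-205) + (-26) + (-61) + (-10) + (-6) + (10.5) + (-217.5) = -515
Area = |Σ|/2 = 257.5.

257.5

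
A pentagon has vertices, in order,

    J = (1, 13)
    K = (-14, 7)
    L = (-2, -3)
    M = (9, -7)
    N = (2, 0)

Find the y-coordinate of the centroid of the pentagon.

Apply Gauss's area formula. First the cross-terms c_i = x_i·y_{i+1} − x_{i+1}·y_i:
  189, 56, 41, 14, 26  ⇒  2A = 326, A = 163.
Then Σ (y_i + y_{i+1})·c_i = 3834, so ȳ = 3834 / (6·163) = 639/163.

639/163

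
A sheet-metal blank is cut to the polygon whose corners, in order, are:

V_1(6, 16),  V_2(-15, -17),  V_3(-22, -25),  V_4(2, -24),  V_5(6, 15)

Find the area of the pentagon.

Apply Gauss's area formula: 2A = Σ (x_i·y_{i+1} − x_{i+1}·y_i), indices taken mod 5.
Σ = (138) + (1) + (578) + (174) + (6) = 897
Area = |Σ|/2 = 448.5.

448.5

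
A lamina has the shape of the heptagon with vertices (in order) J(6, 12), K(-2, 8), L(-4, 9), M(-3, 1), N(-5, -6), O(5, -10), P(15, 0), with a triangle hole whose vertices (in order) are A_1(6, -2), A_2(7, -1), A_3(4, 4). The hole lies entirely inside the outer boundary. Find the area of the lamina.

Outer boundary:
Apply the shoelace (surveyor's) formula: 2A = Σ (x_i·y_{i+1} − x_{i+1}·y_i), indices taken mod 7.
Σ = (72) + (14) + (23) + (23) + (80) + (150) + (180) = 542
Area = |Σ|/2 = 271.
Hole:
Apply the shoelace (surveyor's) formula: 2A = Σ (x_i·y_{i+1} − x_{i+1}·y_i), indices taken mod 3.
Cross-terms: 8, 32, -32  ⇒  Σ = 8
Area = |Σ|/2 = 4.
Net area = 271 − 4 = 267.

267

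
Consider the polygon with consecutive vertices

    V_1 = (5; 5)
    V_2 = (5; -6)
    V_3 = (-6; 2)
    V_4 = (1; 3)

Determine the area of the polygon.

Cross-terms: -55, -26, -20, -10  ⇒  Σ = -111
Area = |Σ|/2 = 55.5.

55.5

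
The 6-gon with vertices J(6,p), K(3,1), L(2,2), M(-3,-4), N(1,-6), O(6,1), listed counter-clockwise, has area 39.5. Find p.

The doubled signed area Σ (x_i y_{i+1} − x_{i+1} y_i) is linear in p.
With p=0 it equals 61; the coefficient of p is 3 (from the two edges through J).
So 3·p + 61 = 2·39.5 = 79 ⇒ p = 6.

6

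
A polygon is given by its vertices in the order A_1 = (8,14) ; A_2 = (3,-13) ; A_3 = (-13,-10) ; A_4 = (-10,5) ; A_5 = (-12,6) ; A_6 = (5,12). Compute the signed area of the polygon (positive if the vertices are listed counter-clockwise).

Σ = (-146) + (-199) + (-165) + (0) + (-174) + (-26) = -710
Signed area = Σ/2 = -355 (negative ⇒ clockwise traversal).

-355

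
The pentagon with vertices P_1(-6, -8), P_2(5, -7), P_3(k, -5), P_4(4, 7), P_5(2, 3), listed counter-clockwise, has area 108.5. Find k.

10

The doubled signed area Σ (x_i y_{i+1} − x_{i+1} y_i) is linear in k.
With k=0 it equals 77; the coefficient of k is 14 (from the two edges through P_3).
So 14·k + 77 = 2·108.5 = 217 ⇒ k = 10.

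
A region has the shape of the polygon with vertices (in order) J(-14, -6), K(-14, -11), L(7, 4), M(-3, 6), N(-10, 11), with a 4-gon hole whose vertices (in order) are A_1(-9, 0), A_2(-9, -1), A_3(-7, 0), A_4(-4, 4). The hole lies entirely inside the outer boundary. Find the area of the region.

188

Outer boundary:
Apply the shoelace (surveyor's) formula: 2A = Σ (x_i·y_{i+1} − x_{i+1}·y_i), indices taken mod 5.
J→K: (-14)(-11) − (-14)(-6) = 70
K→L: (-14)(4) − (7)(-11) = 21
L→M: (7)(6) − (-3)(4) = 54
M→N: (-3)(11) − (-10)(6) = 27
N→J: (-10)(-6) − (-14)(11) = 214
Σ = 386
Area = |Σ|/2 = 193.
Hole:
Cross-terms: 9, -7, -28, 36  ⇒  Σ = 10
Area = |Σ|/2 = 5.
Net area = 193 − 5 = 188.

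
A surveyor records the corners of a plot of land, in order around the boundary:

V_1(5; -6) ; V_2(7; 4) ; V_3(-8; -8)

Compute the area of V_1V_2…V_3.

63

Apply the shoelace formula: 2A = Σ (x_i·y_{i+1} − x_{i+1}·y_i), indices taken mod 3.
Cross-terms: 62, -24, 88  ⇒  Σ = 126
Area = |Σ|/2 = 63.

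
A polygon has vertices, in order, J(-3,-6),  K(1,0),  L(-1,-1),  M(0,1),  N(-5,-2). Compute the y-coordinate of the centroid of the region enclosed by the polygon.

-232/99

Apply the surveyor's formula. First the cross-terms c_i = x_i·y_{i+1} − x_{i+1}·y_i:
  6, -1, -1, 5, 24  ⇒  2A = 33, A = 16.5.
Then Σ (y_i + y_{i+1})·c_i = -232, so ȳ = -232 / (6·16.5) = -232/99.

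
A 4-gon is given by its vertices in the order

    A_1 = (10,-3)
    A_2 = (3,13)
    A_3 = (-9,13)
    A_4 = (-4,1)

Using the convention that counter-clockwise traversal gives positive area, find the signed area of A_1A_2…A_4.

170

Σ = (139) + (156) + (43) + (2) = 340
Signed area = Σ/2 = 170 (positive ⇒ counter-clockwise traversal).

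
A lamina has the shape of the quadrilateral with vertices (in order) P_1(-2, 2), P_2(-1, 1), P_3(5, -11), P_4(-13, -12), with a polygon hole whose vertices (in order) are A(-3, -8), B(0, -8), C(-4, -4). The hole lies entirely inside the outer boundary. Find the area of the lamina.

Outer boundary:
Apply Gauss's area formula: 2A = Σ (x_i·y_{i+1} − x_{i+1}·y_i), indices taken mod 4.
Σ = (0) + (6) + (-203) + (-50) = -247
Area = |Σ|/2 = 123.5.
Hole:
Cross-terms: 24, -32, 20  ⇒  Σ = 12
Area = |Σ|/2 = 6.
Net area = 123.5 − 6 = 117.5.

117.5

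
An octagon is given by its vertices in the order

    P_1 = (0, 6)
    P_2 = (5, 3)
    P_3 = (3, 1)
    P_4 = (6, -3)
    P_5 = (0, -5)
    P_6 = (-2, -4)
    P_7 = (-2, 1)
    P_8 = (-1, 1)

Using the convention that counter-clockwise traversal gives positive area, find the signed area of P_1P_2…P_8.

Apply Gauss's area formula: 2A = Σ (x_i·y_{i+1} − x_{i+1}·y_i), indices taken mod 8.
Σ = (-30) + (-4) + (-15) + (-30) + (-10) + (-10) + (-1) + (-6) = -106
Signed area = Σ/2 = -53 (negative ⇒ clockwise traversal).

-53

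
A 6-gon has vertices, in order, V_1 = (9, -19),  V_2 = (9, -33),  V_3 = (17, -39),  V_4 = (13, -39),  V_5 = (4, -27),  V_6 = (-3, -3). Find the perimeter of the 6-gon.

88

|V_1V_2| = √((0)² + (-14)²) = √196 = 14
|V_2V_3| = √((8)² + (-6)²) = √100 = 10
|V_3V_4| = √((-4)² + (0)²) = √16 = 4
|V_4V_5| = √((-9)² + (12)²) = √225 = 15
|V_5V_6| = √((-7)² + (24)²) = √625 = 25
|V_6V_1| = √((12)² + (-16)²) = √400 = 20
Perimeter = 14 + 10 + 4 + 15 + 25 + 20 = 88.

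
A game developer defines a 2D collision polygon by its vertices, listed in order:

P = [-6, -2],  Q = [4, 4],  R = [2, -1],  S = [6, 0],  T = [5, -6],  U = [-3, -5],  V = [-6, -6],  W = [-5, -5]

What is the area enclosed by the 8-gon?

Apply the shoelace formula: 2A = Σ (x_i·y_{i+1} − x_{i+1}·y_i), indices taken mod 8.
Cross-terms: -16, -12, 6, -36, -43, -12, 0, -20  ⇒  Σ = -133
Area = |Σ|/2 = 66.5.

66.5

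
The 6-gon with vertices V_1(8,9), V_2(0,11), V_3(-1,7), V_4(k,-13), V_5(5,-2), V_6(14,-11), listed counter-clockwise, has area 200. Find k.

The doubled signed area Σ (x_i y_{i+1} − x_{i+1} y_i) is linear in k.
With k=0 it equals 364; the coefficient of k is -9 (from the two edges through V_4).
So -9·k + 364 = 2·200 = 400 ⇒ k = -4.

-4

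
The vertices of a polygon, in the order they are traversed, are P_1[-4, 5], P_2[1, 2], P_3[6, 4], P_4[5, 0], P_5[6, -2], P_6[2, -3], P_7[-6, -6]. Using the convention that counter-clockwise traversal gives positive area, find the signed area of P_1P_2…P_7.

-74.5

Apply Gauss's area formula: 2A = Σ (x_i·y_{i+1} − x_{i+1}·y_i), indices taken mod 7.
Cross-terms: -13, -8, -20, -10, -14, -30, -54  ⇒  Σ = -149
Signed area = Σ/2 = -74.5 (negative ⇒ clockwise traversal).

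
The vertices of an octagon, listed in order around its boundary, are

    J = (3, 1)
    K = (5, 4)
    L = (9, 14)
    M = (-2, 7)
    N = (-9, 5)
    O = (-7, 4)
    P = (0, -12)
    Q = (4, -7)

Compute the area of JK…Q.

170.5

Apply Gauss's area formula: 2A = Σ (x_i·y_{i+1} − x_{i+1}·y_i), indices taken mod 8.
Cross-terms: 7, 34, 91, 53, -1, 84, 48, 25  ⇒  Σ = 341
Area = |Σ|/2 = 170.5.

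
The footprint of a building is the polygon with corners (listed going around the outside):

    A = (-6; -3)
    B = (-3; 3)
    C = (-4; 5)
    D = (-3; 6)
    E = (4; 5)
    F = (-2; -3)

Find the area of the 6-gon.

46

Σ = (-27) + (-3) + (-9) + (-39) + (-2) + (-12) = -92
Area = |Σ|/2 = 46.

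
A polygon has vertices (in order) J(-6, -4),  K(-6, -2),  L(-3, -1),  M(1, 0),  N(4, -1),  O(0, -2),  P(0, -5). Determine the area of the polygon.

Apply the shoelace formula: 2A = Σ (x_i·y_{i+1} − x_{i+1}·y_i), indices taken mod 7.
Σ = (-12) + (0) + (1) + (-1) + (-8) + (0) + (-30) = -50
Area = |Σ|/2 = 25.

25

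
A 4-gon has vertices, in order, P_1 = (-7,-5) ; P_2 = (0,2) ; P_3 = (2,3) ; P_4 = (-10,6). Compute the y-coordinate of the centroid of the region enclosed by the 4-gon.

Apply the shoelace (surveyor's) formula. First the cross-terms c_i = x_i·y_{i+1} − x_{i+1}·y_i:
  -14, -4, 42, 92  ⇒  2A = 116, A = 58.
Then Σ (y_i + y_{i+1})·c_i = 492, so ȳ = 492 / (6·58) = 41/29.

41/29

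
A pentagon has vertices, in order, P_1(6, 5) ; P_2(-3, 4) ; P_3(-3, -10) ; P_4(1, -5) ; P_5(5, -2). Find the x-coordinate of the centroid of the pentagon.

60/83

Apply Gauss's area formula. First the cross-terms c_i = x_i·y_{i+1} − x_{i+1}·y_i:
  39, 42, 25, 23, 37  ⇒  2A = 166, A = 83.
Then Σ (x_i + x_{i+1})·c_i = 360, so x̄ = 360 / (6·83) = 60/83.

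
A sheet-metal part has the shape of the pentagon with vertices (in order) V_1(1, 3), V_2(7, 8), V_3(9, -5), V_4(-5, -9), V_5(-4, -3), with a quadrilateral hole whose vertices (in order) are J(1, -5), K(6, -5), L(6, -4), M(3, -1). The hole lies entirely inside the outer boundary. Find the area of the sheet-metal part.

Outer boundary:
Apply Gauss's area formula: 2A = Σ (x_i·y_{i+1} − x_{i+1}·y_i), indices taken mod 5.
V_1→V_2: (1)(8) − (7)(3) = -13
V_2→V_3: (7)(-5) − (9)(8) = -107
V_3→V_4: (9)(-9) − (-5)(-5) = -106
V_4→V_5: (-5)(-3) − (-4)(-9) = -21
V_5→V_1: (-4)(3) − (1)(-3) = -9
Σ = -256
Area = |Σ|/2 = 128.
Hole:
Cross-terms: 25, 6, 6, -14  ⇒  Σ = 23
Area = |Σ|/2 = 11.5.
Net area = 128 − 11.5 = 116.5.

116.5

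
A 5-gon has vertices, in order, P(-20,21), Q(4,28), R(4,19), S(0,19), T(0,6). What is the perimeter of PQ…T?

76

|PQ| = √((24)² + (7)²) = √625 = 25
|QR| = √((0)² + (-9)²) = √81 = 9
|RS| = √((-4)² + (0)²) = √16 = 4
|ST| = √((0)² + (-13)²) = √169 = 13
|TP| = √((-20)² + (15)²) = √625 = 25
Perimeter = 25 + 9 + 4 + 13 + 25 = 76.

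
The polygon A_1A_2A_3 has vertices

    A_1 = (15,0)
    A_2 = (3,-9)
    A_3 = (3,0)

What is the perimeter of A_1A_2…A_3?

|A_1A_2| = √((-12)² + (-9)²) = √225 = 15
|A_2A_3| = √((0)² + (9)²) = √81 = 9
|A_3A_1| = √((12)² + (0)²) = √144 = 12
Perimeter = 15 + 9 + 12 = 36.

36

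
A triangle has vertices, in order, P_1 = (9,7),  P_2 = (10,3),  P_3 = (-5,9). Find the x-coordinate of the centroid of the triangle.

Apply the surveyor's formula. First the cross-terms c_i = x_i·y_{i+1} − x_{i+1}·y_i:
  -43, 105, -116  ⇒  2A = -54, A = -27.
Then Σ (x_i + x_{i+1})·c_i = -756, so x̄ = -756 / (6·(-27)) = 14/3.

14/3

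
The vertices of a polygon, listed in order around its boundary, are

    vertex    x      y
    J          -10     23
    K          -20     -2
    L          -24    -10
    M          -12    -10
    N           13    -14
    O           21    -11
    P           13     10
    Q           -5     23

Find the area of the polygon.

1009

J→K: (-10)(-2) − (-20)(23) = 480
K→L: (-20)(-10) − (-24)(-2) = 152
L→M: (-24)(-10) − (-12)(-10) = 120
M→N: (-12)(-14) − (13)(-10) = 298
N→O: (13)(-11) − (21)(-14) = 151
O→P: (21)(10) − (13)(-11) = 353
P→Q: (13)(23) − (-5)(10) = 349
Q→J: (-5)(23) − (-10)(23) = 115
Σ = 2018
Area = |Σ|/2 = 1009.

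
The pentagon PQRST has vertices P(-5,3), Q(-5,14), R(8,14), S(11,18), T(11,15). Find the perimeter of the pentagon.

52

|PQ| = √((0)² + (11)²) = √121 = 11
|QR| = √((13)² + (0)²) = √169 = 13
|RS| = √((3)² + (4)²) = √25 = 5
|ST| = √((0)² + (-3)²) = √9 = 3
|TP| = √((-16)² + (-12)²) = √400 = 20
Perimeter = 11 + 13 + 5 + 3 + 20 = 52.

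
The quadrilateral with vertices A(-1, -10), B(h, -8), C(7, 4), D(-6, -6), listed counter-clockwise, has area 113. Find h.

9

Write out the shoelace sum; only the two edges meeting at B involve h:
2·Area = [((-1)·(-8) − h·(-10)) + (h·4 − 7·(-8))] + 36
       = 14·h + 100 = 226
⇒ h = 9.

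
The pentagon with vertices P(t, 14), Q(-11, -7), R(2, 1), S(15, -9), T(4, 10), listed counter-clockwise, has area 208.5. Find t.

The doubled signed area Σ (x_i y_{i+1} − x_{i+1} y_i) is linear in t.
With t=0 it equals 366; the coefficient of t is -17 (from the two edges through P).
So -17·t + 366 = 2·208.5 = 417 ⇒ t = -3.

-3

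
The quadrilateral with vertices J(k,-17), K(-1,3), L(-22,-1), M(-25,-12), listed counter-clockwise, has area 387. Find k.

The doubled signed area Σ (x_i y_{i+1} − x_{i+1} y_i) is linear in k.
With k=0 it equals 714; the coefficient of k is 15 (from the two edges through J).
So 15·k + 714 = 2·387 = 774 ⇒ k = 4.

4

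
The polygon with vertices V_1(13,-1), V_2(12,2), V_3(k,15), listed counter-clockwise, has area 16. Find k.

The doubled signed area Σ (x_i y_{i+1} − x_{i+1} y_i) is linear in k.
With k=0 it equals 23; the coefficient of k is -3 (from the two edges through V_3).
So -3·k + 23 = 2·16 = 32 ⇒ k = -3.

-3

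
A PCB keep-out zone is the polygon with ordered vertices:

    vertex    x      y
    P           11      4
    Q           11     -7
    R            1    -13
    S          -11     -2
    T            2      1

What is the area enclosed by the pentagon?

Apply the shoelace (surveyor's) formula: 2A = Σ (x_i·y_{i+1} − x_{i+1}·y_i), indices taken mod 5.
Σ = (-121) + (-136) + (-145) + (-7) + (-3) = -412
Area = |Σ|/2 = 206.

206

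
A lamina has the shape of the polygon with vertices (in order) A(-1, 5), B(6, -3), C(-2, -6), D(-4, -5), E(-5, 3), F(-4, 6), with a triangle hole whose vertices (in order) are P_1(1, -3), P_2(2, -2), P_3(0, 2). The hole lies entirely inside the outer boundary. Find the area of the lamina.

73

Outer boundary:
Apply Gauss's area formula: 2A = Σ (x_i·y_{i+1} − x_{i+1}·y_i), indices taken mod 6.
Cross-terms: -27, -42, -14, -37, -18, -14  ⇒  Σ = -152
Area = |Σ|/2 = 76.
Hole:
Apply Gauss's area formula: 2A = Σ (x_i·y_{i+1} − x_{i+1}·y_i), indices taken mod 3.
Cross-terms: 4, 4, -2  ⇒  Σ = 6
Area = |Σ|/2 = 3.
Net area = 76 − 3 = 73.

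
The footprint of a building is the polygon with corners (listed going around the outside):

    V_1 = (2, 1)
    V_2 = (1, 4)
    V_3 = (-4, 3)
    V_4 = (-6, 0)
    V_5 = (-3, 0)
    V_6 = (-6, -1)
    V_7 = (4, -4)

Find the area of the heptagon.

Σ = (7) + (19) + (18) + (0) + (3) + (28) + (12) = 87
Area = |Σ|/2 = 43.5.

43.5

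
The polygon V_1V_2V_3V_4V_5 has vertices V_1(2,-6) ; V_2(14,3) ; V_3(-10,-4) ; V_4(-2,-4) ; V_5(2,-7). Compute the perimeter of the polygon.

54

|V_1V_2| = √((12)² + (9)²) = √225 = 15
|V_2V_3| = √((-24)² + (-7)²) = √625 = 25
|V_3V_4| = √((8)² + (0)²) = √64 = 8
|V_4V_5| = √((4)² + (-3)²) = √25 = 5
|V_5V_1| = √((0)² + (1)²) = √1 = 1
Perimeter = 15 + 25 + 8 + 5 + 1 = 54.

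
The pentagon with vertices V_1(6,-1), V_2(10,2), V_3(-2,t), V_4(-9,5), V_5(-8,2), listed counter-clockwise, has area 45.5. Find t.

3

Write out the shoelace sum; only the two edges meeting at V_3 involve t:
2·Area = [(10·t − (-2)·2) + ((-2)·5 − (-9)·t)] + 40
       = 19·t + 34 = 91
⇒ t = 3.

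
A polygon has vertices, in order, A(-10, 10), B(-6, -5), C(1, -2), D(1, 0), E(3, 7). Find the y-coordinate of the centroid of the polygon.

544/177

Apply Gauss's area formula. First the cross-terms c_i = x_i·y_{i+1} − x_{i+1}·y_i:
  110, 17, 2, 7, 100  ⇒  2A = 236, A = 118.
Then Σ (y_i + y_{i+1})·c_i = 2176, so ȳ = 2176 / (6·118) = 544/177.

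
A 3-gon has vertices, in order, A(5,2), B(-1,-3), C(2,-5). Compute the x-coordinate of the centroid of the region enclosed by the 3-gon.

2

Apply Gauss's area formula. First the cross-terms c_i = x_i·y_{i+1} − x_{i+1}·y_i:
  -13, 11, 29  ⇒  2A = 27, A = 13.5.
Then Σ (x_i + x_{i+1})·c_i = 162, so x̄ = 162 / (6·13.5) = 2.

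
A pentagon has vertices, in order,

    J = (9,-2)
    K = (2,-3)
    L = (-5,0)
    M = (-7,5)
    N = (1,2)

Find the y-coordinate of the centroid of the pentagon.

Apply the shoelace (surveyor's) formula. First the cross-terms c_i = x_i·y_{i+1} − x_{i+1}·y_i:
  -23, -15, -25, -19, -20  ⇒  2A = -102, A = -51.
Then Σ (y_i + y_{i+1})·c_i = -98, so ȳ = -98 / (6·(-51)) = 49/153.

49/153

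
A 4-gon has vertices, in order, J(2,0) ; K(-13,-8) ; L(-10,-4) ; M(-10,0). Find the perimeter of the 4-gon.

38

|JK| = √((-15)² + (-8)²) = √289 = 17
|KL| = √((3)² + (4)²) = √25 = 5
|LM| = √((0)² + (4)²) = √16 = 4
|MJ| = √((12)² + (0)²) = √144 = 12
Perimeter = 17 + 5 + 4 + 12 = 38.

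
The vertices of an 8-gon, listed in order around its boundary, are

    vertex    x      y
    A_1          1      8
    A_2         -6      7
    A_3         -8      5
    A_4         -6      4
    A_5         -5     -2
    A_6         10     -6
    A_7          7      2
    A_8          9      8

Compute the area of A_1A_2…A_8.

Apply the shoelace (surveyor's) formula: 2A = Σ (x_i·y_{i+1} − x_{i+1}·y_i), indices taken mod 8.
Σ = (55) + (26) + (-2) + (32) + (50) + (62) + (38) + (64) = 325
Area = |Σ|/2 = 162.5.

162.5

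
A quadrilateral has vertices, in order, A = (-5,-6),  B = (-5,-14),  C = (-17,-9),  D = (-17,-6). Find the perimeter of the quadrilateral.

36

|AB| = √((0)² + (-8)²) = √64 = 8
|BC| = √((-12)² + (5)²) = √169 = 13
|CD| = √((0)² + (3)²) = √9 = 3
|DA| = √((12)² + (0)²) = √144 = 12
Perimeter = 8 + 13 + 3 + 12 = 36.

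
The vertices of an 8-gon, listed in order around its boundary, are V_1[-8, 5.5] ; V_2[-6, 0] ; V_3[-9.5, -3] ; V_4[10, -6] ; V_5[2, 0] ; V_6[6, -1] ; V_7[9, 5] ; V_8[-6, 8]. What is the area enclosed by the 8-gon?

Σ = (33) + (18) + (87) + (12) + (-2) + (39) + (102) + (31) = 320
Area = |Σ|/2 = 160.

160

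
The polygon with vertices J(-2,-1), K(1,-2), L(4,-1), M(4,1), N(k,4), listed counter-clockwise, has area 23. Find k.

-1

Write out the shoelace sum; only the two edges meeting at N involve k:
2·Area = [(4·4 − k·1) + (k·(-1) − (-2)·4)] + 20
       = -2·k + 44 = 46
⇒ k = -1.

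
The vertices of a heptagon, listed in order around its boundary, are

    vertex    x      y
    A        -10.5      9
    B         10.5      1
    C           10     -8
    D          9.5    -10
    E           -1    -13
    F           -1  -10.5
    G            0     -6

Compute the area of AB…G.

208

Apply the shoelace formula: 2A = Σ (x_i·y_{i+1} − x_{i+1}·y_i), indices taken mod 7.
Σ = (-105) + (-94) + (-24) + (-133.5) + (-2.5) + (6) + (-63) = -416
Area = |Σ|/2 = 208.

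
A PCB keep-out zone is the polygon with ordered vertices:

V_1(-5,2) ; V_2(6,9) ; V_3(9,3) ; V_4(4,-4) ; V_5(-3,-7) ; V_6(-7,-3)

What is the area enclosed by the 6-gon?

Apply Gauss's area formula: 2A = Σ (x_i·y_{i+1} − x_{i+1}·y_i), indices taken mod 6.
Σ = (-57) + (-63) + (-48) + (-40) + (-40) + (-29) = -277
Area = |Σ|/2 = 138.5.

138.5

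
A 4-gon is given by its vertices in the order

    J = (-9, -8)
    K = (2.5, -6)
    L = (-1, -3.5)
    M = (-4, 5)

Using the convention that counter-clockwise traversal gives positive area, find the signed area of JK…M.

Σ = (74) + (-14.75) + (-19) + (77) = 117.25
Signed area = Σ/2 = 58.625 (positive ⇒ counter-clockwise traversal).

58.625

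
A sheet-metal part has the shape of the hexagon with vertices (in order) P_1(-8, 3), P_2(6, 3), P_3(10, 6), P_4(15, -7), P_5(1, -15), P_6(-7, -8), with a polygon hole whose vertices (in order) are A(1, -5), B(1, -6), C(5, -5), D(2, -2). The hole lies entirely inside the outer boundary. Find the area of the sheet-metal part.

Outer boundary:
Apply the surveyor's formula: 2A = Σ (x_i·y_{i+1} − x_{i+1}·y_i), indices taken mod 6.
Σ = (-42) + (6) + (-160) + (-218) + (-113) + (-85) = -612
Area = |Σ|/2 = 306.
Hole:
Apply the shoelace formula: 2A = Σ (x_i·y_{i+1} − x_{i+1}·y_i), indices taken mod 4.
A→B: (1)(-6) − (1)(-5) = -1
B→C: (1)(-5) − (5)(-6) = 25
C→D: (5)(-2) − (2)(-5) = 0
D→A: (2)(-5) − (1)(-2) = -8
Σ = 16
Area = |Σ|/2 = 8.
Net area = 306 − 8 = 298.

298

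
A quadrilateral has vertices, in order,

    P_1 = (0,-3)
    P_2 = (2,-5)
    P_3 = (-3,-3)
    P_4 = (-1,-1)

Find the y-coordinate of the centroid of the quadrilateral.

Apply the shoelace (surveyor's) formula. First the cross-terms c_i = x_i·y_{i+1} − x_{i+1}·y_i:
  6, -21, 0, 3  ⇒  2A = -12, A = -6.
Then Σ (y_i + y_{i+1})·c_i = 108, so ȳ = 108 / (6·(-6)) = -3.

-3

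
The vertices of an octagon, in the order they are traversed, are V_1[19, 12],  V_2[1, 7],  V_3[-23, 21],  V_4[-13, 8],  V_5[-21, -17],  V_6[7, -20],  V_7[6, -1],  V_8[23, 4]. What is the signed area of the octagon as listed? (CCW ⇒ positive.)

840

Σ = (121) + (182) + (89) + (389) + (539) + (113) + (47) + (200) = 1680
Signed area = Σ/2 = 840 (positive ⇒ counter-clockwise traversal).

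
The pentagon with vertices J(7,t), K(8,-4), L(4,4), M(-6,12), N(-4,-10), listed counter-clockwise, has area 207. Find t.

The doubled signed area Σ (x_i y_{i+1} − x_{i+1} y_i) is linear in t.
With t=0 it equals 270; the coefficient of t is -12 (from the two edges through J).
So -12·t + 270 = 2·207 = 414 ⇒ t = -12.

-12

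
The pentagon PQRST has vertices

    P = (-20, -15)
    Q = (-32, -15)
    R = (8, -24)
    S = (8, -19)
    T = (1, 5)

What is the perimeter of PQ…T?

|PQ| = √((-12)² + (0)²) = √144 = 12
|QR| = √((40)² + (-9)²) = √1681 = 41
|RS| = √((0)² + (5)²) = √25 = 5
|ST| = √((-7)² + (24)²) = √625 = 25
|TP| = √((-21)² + (-20)²) = √841 = 29
Perimeter = 12 + 41 + 5 + 25 + 29 = 112.

112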